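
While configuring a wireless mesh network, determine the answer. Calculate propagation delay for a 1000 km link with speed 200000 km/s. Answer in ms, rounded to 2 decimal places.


Given: distance = 1000 km, speed = 200000 km/s
Delay = distance / speed = 1000 / 200000 seconds
Delay in ms = 1000 * 1000 / 200000
Delay = 5.0000 ms
Rounded to 2 dp = 5.00 ms

5.00


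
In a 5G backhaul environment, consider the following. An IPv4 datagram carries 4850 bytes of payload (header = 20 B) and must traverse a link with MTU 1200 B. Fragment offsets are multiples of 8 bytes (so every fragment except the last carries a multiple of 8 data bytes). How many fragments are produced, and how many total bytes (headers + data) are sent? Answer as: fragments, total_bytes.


Max data per non-final fragment = floor((MTU - header)/8)*8 = floor((1200 - 20)/8)*8 = floor(1180/8)*8 = 1176 B
Final fragment needs no 8-byte alignment: it can carry up to MTU - header = 1180 B
Non-final fragments needed = ceil((payload - 1180) / 1176) = ceil(3670/1176) = ceil(3.1207) = 4
Number of fragments = 4 + 1 = 5
Fragment sizes (data): 4 * 1176 B + 146 B (last, 146 <= 1180 OK)
Total bytes sent = payload + n_frags * header = 4850 + 5*20 = 4850 + 100 = 4950 B

5, 4950


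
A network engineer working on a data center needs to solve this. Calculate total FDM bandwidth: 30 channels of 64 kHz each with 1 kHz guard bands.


Given: 30 channels, 64 kHz each, guard = 1 kHz
Channel bandwidth = 30 * 64 = 1920 kHz
Guard bands = 29 gaps * 1 kHz = 29 kHz
Total = 1920 + 29 = 1949 kHz

1949


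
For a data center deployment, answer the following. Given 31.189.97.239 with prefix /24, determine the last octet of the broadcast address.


Given: IP = 31.189.97.239, prefix = /24
Host bits = 32 - 24 = 8
Network last octet = 239 AND mask = 0
Host part size = 2^8 - 1 = 255
Broadcast last octet = 0 OR 255 = 255

255


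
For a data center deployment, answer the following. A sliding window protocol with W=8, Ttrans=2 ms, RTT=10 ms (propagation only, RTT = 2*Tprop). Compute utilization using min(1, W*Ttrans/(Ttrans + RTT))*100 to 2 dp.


Given: W = 8, Ttrans = 2 ms, RTT = 10 ms (= 2 * Tprop, Tprop = 5 ms)
Cycle time = Ttrans + RTT = 2 + 10 = 12 ms (first packet sent until its ACK returns)
W * Ttrans = 8 * 2 = 16 ms of sending per cycle
W * Ttrans / (Ttrans + RTT) = 16 / 12 = 1.333333
U = min(1, 1.333333) = 1.000000
U% = 100.00%

100.00


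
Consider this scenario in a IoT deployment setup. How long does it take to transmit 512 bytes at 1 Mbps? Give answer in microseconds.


Given: packet = 512 bytes, bandwidth = 1 Mbps
Packet in bits = 512 * 8 = 4096 bits
Bandwidth = 1 * 10^6 = 1000000 bps
Time = 4096 / 1000000 seconds
Time in us = 4096 * 10^6 / 1000000 = 4096

4096


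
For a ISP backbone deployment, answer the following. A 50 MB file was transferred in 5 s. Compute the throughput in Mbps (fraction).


Given: file = 50 MB, time = 5 s
File in Mb = 50 * 8 = 400 Mb
Throughput = 400 / 5 Mbps
Throughput = 80 Mbps

80


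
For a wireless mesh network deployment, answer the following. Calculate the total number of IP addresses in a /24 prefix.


Given: CIDR prefix /24
Host bits = 32 - 24 = 8
Total addresses = 2^8 = 256

256


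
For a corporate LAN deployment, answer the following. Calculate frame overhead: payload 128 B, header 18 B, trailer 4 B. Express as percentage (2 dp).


Given: payload = 128 B, header = 18 B, trailer = 4 B
Overhead bytes = header + trailer = 18 + 4 = 22
Total frame = payload + overhead = 128 + 22 = 150
Overhead % = 22 / 150 * 100 = 14.6667% -> 14.67% (2 dp)

14.67


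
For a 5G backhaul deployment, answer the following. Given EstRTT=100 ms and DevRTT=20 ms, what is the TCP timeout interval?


Given: EstRTT = 100 ms, DevRTT = 20 ms
Timeout = EstRTT + 4 * DevRTT
4 * DevRTT = 4 * 20 = 80
Timeout = 100 + 80 = 180 ms

180


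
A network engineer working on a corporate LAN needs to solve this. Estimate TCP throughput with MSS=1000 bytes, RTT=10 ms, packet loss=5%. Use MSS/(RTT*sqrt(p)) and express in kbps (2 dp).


Given: MSS = 1000 bytes, RTT = 10 ms, loss = 5%
RTT in seconds = 10 / 1000 = 0.01
Loss rate = 5% = 0.05
sqrt(loss) = sqrt(0.05) = 0.223606797750
Throughput (bytes/s) = 1000 / (0.01 * 0.223606797750) = 447213.5955
Throughput (kbps) = 447213.5955 * 8 / 1000 = 3577.708764 -> 3577.71 kbps (2 dp)

3577.71


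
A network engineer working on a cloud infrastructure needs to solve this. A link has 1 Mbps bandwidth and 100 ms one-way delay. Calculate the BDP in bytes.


Given: bandwidth = 1 Mbps, delay = 100 ms
BDP in bits = 1 * 10^6 * 100 / 1000
BDP in bits = 100000
BDP in bytes = 100000 / 8 = 12500

12500


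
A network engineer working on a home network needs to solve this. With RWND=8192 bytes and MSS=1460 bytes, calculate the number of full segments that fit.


Given: RWND = 8192 bytes, MSS = 1460 bytes
Full segments = floor(RWND / MSS)
Full segments = floor(8192 / 1460)
Full segments = floor(5.611) = 5

5


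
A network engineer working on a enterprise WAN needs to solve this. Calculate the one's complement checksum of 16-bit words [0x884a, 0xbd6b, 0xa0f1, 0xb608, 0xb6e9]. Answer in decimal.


Given words: [0x884a, 0xbd6b, 0xa0f1, 0xb608, 0xb6e9]
Step 1: Sum all words
Raw sum = 34890 + 48491 + 41201 + 46600 + 46825 = 218007
Step 2: Fold carry: (21399 + 3) = 21402
One's complement = ~21402 & 0xFFFF = 44133

44133


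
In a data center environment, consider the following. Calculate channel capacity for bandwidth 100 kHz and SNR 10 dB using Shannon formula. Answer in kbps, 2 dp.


Given: B = 100 kHz, SNR = 10 dB
SNR linear = 10^(10/10) = 10
1 + SNR = 11
log2(11) = 3.4594316186
C = 100 * 1000 * 3.4594316186 = 345943.1619 bps
C = 345.943162 kbps -> 345.94 kbps (2 dp)

345.94


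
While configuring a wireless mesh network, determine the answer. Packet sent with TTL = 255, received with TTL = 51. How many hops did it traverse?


Given: initial TTL = 255, received TTL = 51
Hops = initial TTL - received TTL
Hops = 255 - 51 = 204

204


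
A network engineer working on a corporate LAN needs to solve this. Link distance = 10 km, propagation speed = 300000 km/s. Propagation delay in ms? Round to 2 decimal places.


Given: distance = 10 km, speed = 300000 km/s
Delay = distance / speed = 10 / 300000 seconds
Delay in ms = 10 * 1000 / 300000
Delay = 0.0333 ms
Rounded to 2 dp = 0.03 ms

0.03


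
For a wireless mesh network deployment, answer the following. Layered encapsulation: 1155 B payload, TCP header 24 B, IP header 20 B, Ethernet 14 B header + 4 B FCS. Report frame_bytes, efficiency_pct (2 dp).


TCP segment = 1155 + 24 = 1179 B
IP packet = 1179 + 20 = 1199 B
Ethernet frame = 1199 + 14 + 4 = 1217 B
Efficiency = app / frame = 1155 / 1217 = 0.949055 = 94.9055% -> 94.91% (2 dp)

1217, 94.91


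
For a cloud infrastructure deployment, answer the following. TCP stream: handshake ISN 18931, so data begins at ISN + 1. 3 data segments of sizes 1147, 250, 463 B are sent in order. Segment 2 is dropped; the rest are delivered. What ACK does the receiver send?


SYN uses sequence number 18931; first data byte = ISN + 1 = 18932.
Segment 1: SEQ = 18932, len = 1147 B, covers [18932, 20078]
Segment 2: SEQ = 20079, len = 250 B, covers [20079, 20328] [LOST]
Segment 3: SEQ = 20329, len = 463 B, covers [20329, 20791]
In-order data received: bytes [18932, 20078] (segments 1..1).
Segment 2 missing -> gap begins at byte 20079; later segments buffered out of order.
Cumulative ACK = next expected in-order byte = 18932 + 1147 = 20079

20079


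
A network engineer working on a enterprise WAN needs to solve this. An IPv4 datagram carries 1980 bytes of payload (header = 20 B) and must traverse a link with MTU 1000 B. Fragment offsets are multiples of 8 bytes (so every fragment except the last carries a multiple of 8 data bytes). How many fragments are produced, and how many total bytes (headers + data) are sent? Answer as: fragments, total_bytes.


Max data per non-final fragment = floor((MTU - header)/8)*8 = floor((1000 - 20)/8)*8 = floor(980/8)*8 = 976 B
Final fragment needs no 8-byte alignment: it can carry up to MTU - header = 980 B
Non-final fragments needed = ceil((payload - 980) / 976) = ceil(1000/976) = ceil(1.0246) = 2
Number of fragments = 2 + 1 = 3
Fragment sizes (data): 2 * 976 B + 28 B (last, 28 <= 980 OK)
Total bytes sent = payload + n_frags * header = 1980 + 3*20 = 1980 + 60 = 2040 B

3, 2040


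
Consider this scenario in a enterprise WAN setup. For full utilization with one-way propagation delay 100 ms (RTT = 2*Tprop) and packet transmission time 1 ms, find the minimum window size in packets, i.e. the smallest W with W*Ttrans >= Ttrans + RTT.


Given: Ttrans = 1 ms, RTT = 200 ms (= 2 * Tprop, Tprop = 100 ms)
Time until first ACK returns = Ttrans + RTT = 1 + 200 = 201 ms
Need W * Ttrans >= Ttrans + RTT  ->  W >= (Ttrans + RTT) / Ttrans
(Ttrans + RTT) / Ttrans = 201 / 1 = 201
W_min = ceil(201) = 201

201


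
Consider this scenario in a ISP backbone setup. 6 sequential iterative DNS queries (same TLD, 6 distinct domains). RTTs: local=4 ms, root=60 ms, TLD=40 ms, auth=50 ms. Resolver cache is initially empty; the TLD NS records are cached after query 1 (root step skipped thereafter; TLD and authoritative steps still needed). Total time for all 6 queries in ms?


Lookup 1 (cold cache): local + root + TLD + auth = 4 + 60 + 40 + 50 = 154 ms
Lookups 2..6 (TLD NS cached -> skip root; new domain -> still ask TLD and auth): local + TLD + auth = 4 + 40 + 50 = 94 ms each
Remaining 5 lookups: 5 * 94 = 470 ms
Total = 154 + 470 = 624 ms

624


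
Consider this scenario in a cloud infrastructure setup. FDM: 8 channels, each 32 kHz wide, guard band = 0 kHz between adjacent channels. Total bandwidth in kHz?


Given: 8 channels, 32 kHz each, guard = 0 kHz
Channel bandwidth = 8 * 32 = 256 kHz
Guard bands = 7 gaps * 0 kHz = 0 kHz
Total = 256 + 0 = 256 kHz

256


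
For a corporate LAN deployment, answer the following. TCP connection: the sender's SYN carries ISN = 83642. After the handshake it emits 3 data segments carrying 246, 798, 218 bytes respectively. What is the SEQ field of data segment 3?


The SYN occupies sequence number ISN = 83642, so the first data byte is ISN + 1 = 83643.
SEQ of data segment i = (ISN + 1) + sum of payload sizes of segments 1..i-1.
Segment 1: SEQ = 83643, payload = 246 bytes
Segment 2: SEQ = 83889, payload = 798 bytes
Segment 3: SEQ = 84687, payload = 218 bytes
SEQ of segment 3 = 83643 + 246 + 798 = 84687

84687


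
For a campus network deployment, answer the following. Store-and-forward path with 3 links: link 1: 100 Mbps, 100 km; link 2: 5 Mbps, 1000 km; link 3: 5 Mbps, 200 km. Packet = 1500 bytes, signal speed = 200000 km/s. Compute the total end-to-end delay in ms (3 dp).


Packet = 1500 bytes = 12000 bits. Store-and-forward: sum (t_trans + t_prop) per link.
Link 1: t_trans = 12000/(100*10^6) s = 0.1200 ms; t_prop = 100/200000 s = 0.5000 ms; subtotal = 0.6200 ms
Link 2: t_trans = 12000/(5*10^6) s = 2.4000 ms; t_prop = 1000/200000 s = 5.0000 ms; subtotal = 7.4000 ms
Link 3: t_trans = 12000/(5*10^6) s = 2.4000 ms; t_prop = 200/200000 s = 1.0000 ms; subtotal = 3.4000 ms
End-to-end = 0.6200 + 7.4000 + 3.4000 = 11.4200 ms -> 11.420 ms (3 dp)

11.420


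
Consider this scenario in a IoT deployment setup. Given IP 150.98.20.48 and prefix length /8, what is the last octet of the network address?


Given: IP = 150.98.20.48, prefix = /8
Subnet mask = 255.0.0.0
Last octet of IP: 48
Last octet of mask: 0
Network last octet = 48 AND 0 = 0

0


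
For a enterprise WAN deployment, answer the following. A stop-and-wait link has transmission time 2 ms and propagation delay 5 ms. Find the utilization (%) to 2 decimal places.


Given: Ttrans = 2 ms, Tprop = 5 ms
RTT = 2 * Tprop = 2 * 5 = 10 ms
U = Ttrans / (Ttrans + RTT)
U = 2 / (2 + 10)
U = 2 / 12 = 0.166667
U% = 16.67%

16.67


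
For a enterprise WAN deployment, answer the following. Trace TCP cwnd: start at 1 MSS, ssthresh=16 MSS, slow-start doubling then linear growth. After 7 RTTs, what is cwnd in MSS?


RTT 0: cwnd = 1 MSS (initial)
RTT 1: cwnd = 2 MSS (slow start, doubled)
RTT 2: cwnd = 4 MSS (slow start, doubled)
RTT 3: cwnd = 8 MSS (slow start, doubled)
RTT 4: cwnd = 16 MSS (slow start, doubled)
RTT 5: cwnd = 17 MSS (congestion avoidance, +1)
RTT 6: cwnd = 18 MSS (congestion avoidance, +1)
RTT 7: cwnd = 19 MSS (congestion avoidance, +1)

19


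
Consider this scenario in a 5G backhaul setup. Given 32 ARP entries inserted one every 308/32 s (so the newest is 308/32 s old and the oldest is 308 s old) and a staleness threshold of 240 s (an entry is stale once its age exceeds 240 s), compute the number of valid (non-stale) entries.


Ages are k * 308/32 s for k = 1..32 (spacing = 9.6250 s).
Entry k is valid iff k * 308/32 <= 240 iff k <= 32 * 240 / 308 = 24.9351
n_valid = floor(24.9351) = 24
(n_stale = 32 - 24 = 8)

24


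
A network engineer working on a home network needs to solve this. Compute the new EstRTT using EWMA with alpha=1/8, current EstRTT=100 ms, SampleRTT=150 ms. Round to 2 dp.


Given: EstRTT = 100 ms, SampleRTT = 150 ms, alpha = 1/8
New EstRTT = (1 - alpha) * EstRTT + alpha * SampleRTT
(7/8) * 100 = 87.5
(1/8) * 150 = 18.75
New EstRTT = 87.5 + 18.75 = 106.25 ms -> 106.25 ms (2 dp)

106.25


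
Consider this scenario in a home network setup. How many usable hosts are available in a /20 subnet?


Given: subnet mask /20
Host bits = 32 - 20 = 12
Total addresses = 2^12 = 4096
Usable hosts = 4096 - 2 (network + broadcast) = 4094

4094


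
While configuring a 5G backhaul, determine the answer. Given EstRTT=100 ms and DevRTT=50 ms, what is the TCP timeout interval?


Given: EstRTT = 100 ms, DevRTT = 50 ms
Timeout = EstRTT + 4 * DevRTT
4 * DevRTT = 4 * 50 = 200
Timeout = 100 + 200 = 300 ms

300


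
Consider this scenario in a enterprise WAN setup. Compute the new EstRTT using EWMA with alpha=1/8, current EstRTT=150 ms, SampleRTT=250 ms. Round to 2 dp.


Given: EstRTT = 150 ms, SampleRTT = 250 ms, alpha = 1/8
New EstRTT = (1 - alpha) * EstRTT + alpha * SampleRTT
(7/8) * 150 = 131.25
(1/8) * 250 = 31.25
New EstRTT = 131.25 + 31.25 = 162.5 ms -> 162.50 ms (2 dp)

162.50


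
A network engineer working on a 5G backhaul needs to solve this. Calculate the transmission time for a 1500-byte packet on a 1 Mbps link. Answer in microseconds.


Given: packet = 1500 bytes, bandwidth = 1 Mbps
Packet in bits = 1500 * 8 = 12000 bits
Bandwidth = 1 * 10^6 = 1000000 bps
Time = 12000 / 1000000 seconds
Time in us = 12000 * 10^6 / 1000000 = 12000

12000


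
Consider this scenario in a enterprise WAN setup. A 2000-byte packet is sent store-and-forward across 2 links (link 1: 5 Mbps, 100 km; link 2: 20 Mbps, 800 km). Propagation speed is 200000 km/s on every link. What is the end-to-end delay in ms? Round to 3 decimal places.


Packet = 2000 bytes = 16000 bits. Store-and-forward: sum (t_trans + t_prop) per link.
Link 1: t_trans = 16000/(5*10^6) s = 3.2000 ms; t_prop = 100/200000 s = 0.5000 ms; subtotal = 3.7000 ms
Link 2: t_trans = 16000/(20*10^6) s = 0.8000 ms; t_prop = 800/200000 s = 4.0000 ms; subtotal = 4.8000 ms
End-to-end = 3.7000 + 4.8000 = 8.5000 ms -> 8.500 ms (3 dp)

8.500


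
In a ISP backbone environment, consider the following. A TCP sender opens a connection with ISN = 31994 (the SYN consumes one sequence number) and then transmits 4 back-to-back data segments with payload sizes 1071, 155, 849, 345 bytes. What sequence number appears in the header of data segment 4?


The SYN occupies sequence number ISN = 31994, so the first data byte is ISN + 1 = 31995.
SEQ of data segment i = (ISN + 1) + sum of payload sizes of segments 1..i-1.
Segment 1: SEQ = 31995, payload = 1071 bytes
Segment 2: SEQ = 33066, payload = 155 bytes
Segment 3: SEQ = 33221, payload = 849 bytes
Segment 4: SEQ = 34070, payload = 345 bytes
SEQ of segment 4 = 31995 + 1071 + 155 + 849 = 34070

34070


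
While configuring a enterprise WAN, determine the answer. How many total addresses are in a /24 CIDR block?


Given: CIDR prefix /24
Host bits = 32 - 24 = 8
Total addresses = 2^8 = 256

256


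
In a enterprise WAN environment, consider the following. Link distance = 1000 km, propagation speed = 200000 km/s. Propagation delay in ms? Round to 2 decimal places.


Given: distance = 1000 km, speed = 200000 km/s
Delay = distance / speed = 1000 / 200000 seconds
Delay in ms = 1000 * 1000 / 200000
Delay = 5.0000 ms
Rounded to 2 dp = 5.00 ms

5.00


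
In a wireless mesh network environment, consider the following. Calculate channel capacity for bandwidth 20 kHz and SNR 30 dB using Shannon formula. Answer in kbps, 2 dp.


Given: B = 20 kHz, SNR = 30 dB
SNR linear = 10^(30/10) = 1000
1 + SNR = 1001
log2(1001) = 9.9672262588
C = 20 * 1000 * 9.9672262588 = 199344.5252 bps
C = 199.344525 kbps -> 199.34 kbps (2 dp)

199.34


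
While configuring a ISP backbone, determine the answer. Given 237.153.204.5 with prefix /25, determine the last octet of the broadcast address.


Given: IP = 237.153.204.5, prefix = /25
Host bits = 32 - 25 = 7
Network last octet = 5 AND mask = 0
Host part size = 2^7 - 1 = 127
Broadcast last octet = 0 OR 127 = 127

127


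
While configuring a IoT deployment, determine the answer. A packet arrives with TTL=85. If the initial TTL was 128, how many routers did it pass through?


Given: initial TTL = 128, received TTL = 85
Hops = initial TTL - received TTL
Hops = 128 - 85 = 43

43


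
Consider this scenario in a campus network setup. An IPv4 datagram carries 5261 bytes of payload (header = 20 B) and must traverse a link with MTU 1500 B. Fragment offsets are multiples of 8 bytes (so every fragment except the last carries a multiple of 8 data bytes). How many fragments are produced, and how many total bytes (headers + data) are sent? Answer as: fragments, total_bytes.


Max data per non-final fragment = floor((MTU - header)/8)*8 = floor((1500 - 20)/8)*8 = floor(1480/8)*8 = 1480 B
Final fragment needs no 8-byte alignment: it can carry up to MTU - header = 1480 B
Non-final fragments needed = ceil((payload - 1480) / 1480) = ceil(3781/1480) = ceil(2.5547) = 3
Number of fragments = 3 + 1 = 4
Fragment sizes (data): 3 * 1480 B + 821 B (last, 821 <= 1480 OK)
Total bytes sent = payload + n_frags * header = 5261 + 4*20 = 5261 + 80 = 5341 B

4, 5341


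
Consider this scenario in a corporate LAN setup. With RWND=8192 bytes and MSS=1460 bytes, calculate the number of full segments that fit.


Given: RWND = 8192 bytes, MSS = 1460 bytes
Full segments = floor(RWND / MSS)
Full segments = floor(8192 / 1460)
Full segments = floor(5.611) = 5

5


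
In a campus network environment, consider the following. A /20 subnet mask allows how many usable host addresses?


Given: subnet mask /20
Host bits = 32 - 20 = 12
Total addresses = 2^12 = 4096
Usable hosts = 4096 - 2 (network + broadcast) = 4094

4094


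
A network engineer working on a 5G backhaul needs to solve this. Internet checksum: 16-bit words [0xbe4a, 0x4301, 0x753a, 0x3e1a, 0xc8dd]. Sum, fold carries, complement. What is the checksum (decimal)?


Given words: [0xbe4a, 0x4301, 0x753a, 0x3e1a, 0xc8dd]
Step 1: Sum all words
Raw sum = 48714 + 17153 + 30010 + 15898 + 51421 = 163196
Step 2: Fold carry: (32124 + 2) = 32126
One's complement = ~32126 & 0xFFFF = 33409

33409


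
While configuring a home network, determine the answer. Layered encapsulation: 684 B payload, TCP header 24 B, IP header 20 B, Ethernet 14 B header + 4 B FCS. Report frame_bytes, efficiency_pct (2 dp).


TCP segment = 684 + 24 = 708 B
IP packet = 708 + 20 = 728 B
Ethernet frame = 728 + 14 + 4 = 746 B
Efficiency = app / frame = 684 / 746 = 0.916890 = 91.6890% -> 91.69% (2 dp)

746, 91.69


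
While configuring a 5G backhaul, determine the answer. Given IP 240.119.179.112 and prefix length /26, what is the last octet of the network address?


Given: IP = 240.119.179.112, prefix = /26
Subnet mask = 255.255.255.192
Last octet of IP: 112
Last octet of mask: 192
Network last octet = 112 AND 192 = 64

64


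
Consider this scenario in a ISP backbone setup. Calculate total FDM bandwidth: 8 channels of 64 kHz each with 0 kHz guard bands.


Given: 8 channels, 64 kHz each, guard = 0 kHz
Channel bandwidth = 8 * 64 = 512 kHz
Guard bands = 7 gaps * 0 kHz = 0 kHz
Total = 512 + 0 = 512 kHz

512


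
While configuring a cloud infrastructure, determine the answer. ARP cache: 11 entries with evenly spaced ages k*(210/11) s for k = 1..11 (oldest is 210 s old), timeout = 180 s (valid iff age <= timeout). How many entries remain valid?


Ages are k * 210/11 s for k = 1..11 (spacing = 19.0909 s).
Entry k is valid iff k * 210/11 <= 180 iff k <= 11 * 180 / 210 = 9.4286
n_valid = floor(9.4286) = 9
(n_stale = 11 - 9 = 2)

9


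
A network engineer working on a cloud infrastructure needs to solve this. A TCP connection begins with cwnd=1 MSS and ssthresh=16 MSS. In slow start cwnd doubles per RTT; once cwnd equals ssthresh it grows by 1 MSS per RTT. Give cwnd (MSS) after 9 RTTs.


RTT 0: cwnd = 1 MSS (initial)
RTT 1: cwnd = 2 MSS (slow start, doubled)
RTT 2: cwnd = 4 MSS (slow start, doubled)
RTT 3: cwnd = 8 MSS (slow start, doubled)
RTT 4: cwnd = 16 MSS (slow start, doubled)
RTT 5: cwnd = 17 MSS (congestion avoidance, +1)
RTT 6: cwnd = 18 MSS (congestion avoidance, +1)
RTT 7: cwnd = 19 MSS (congestion avoidance, +1)
RTT 8: cwnd = 20 MSS (congestion avoidance, +1)
RTT 9: cwnd = 21 MSS (congestion avoidance, +1)

21


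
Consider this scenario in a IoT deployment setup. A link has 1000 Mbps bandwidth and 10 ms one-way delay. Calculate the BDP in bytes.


Given: bandwidth = 1000 Mbps, delay = 10 ms
BDP in bits = 1000 * 10^6 * 10 / 1000
BDP in bits = 10000000
BDP in bytes = 10000000 / 8 = 1250000

1250000


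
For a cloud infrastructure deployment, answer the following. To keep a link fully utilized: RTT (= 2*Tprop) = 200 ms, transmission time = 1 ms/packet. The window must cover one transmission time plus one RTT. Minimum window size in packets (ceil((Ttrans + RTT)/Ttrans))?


Given: Ttrans = 1 ms, RTT = 200 ms (= 2 * Tprop, Tprop = 100 ms)
Time until first ACK returns = Ttrans + RTT = 1 + 200 = 201 ms
Need W * Ttrans >= Ttrans + RTT  ->  W >= (Ttrans + RTT) / Ttrans
(Ttrans + RTT) / Ttrans = 201 / 1 = 201
W_min = ceil(201) = 201

201


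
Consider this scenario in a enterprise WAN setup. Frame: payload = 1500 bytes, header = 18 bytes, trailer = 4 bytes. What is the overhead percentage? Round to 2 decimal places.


Given: payload = 1500 B, header = 18 B, trailer = 4 B
Overhead bytes = header + trailer = 18 + 4 = 22
Total frame = payload + overhead = 1500 + 22 = 1522
Overhead % = 22 / 1522 * 100 = 1.4455% -> 1.45% (2 dp)

1.45


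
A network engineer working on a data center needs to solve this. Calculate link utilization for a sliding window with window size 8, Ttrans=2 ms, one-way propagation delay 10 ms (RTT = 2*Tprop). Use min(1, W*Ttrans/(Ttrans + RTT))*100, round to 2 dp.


Given: W = 8, Ttrans = 2 ms, RTT = 20 ms (= 2 * Tprop, Tprop = 10 ms)
Cycle time = Ttrans + RTT = 2 + 20 = 22 ms (first packet sent until its ACK returns)
W * Ttrans = 8 * 2 = 16 ms of sending per cycle
W * Ttrans / (Ttrans + RTT) = 16 / 22 = 0.727273
U = min(1, 0.727273) = 0.727273
U% = 72.73%

72.73


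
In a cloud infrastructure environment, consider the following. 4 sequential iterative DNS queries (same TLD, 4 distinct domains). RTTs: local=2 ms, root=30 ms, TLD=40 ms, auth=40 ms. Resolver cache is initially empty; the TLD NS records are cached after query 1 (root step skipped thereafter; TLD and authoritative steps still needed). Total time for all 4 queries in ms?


Lookup 1 (cold cache): local + root + TLD + auth = 2 + 30 + 40 + 40 = 112 ms
Lookups 2..4 (TLD NS cached -> skip root; new domain -> still ask TLD and auth): local + TLD + auth = 2 + 40 + 40 = 82 ms each
Remaining 3 lookups: 3 * 82 = 246 ms
Total = 112 + 246 = 358 ms

358


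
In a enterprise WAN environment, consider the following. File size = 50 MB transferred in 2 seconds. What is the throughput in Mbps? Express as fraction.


Given: file = 50 MB, time = 2 s
File in Mb = 50 * 8 = 400 Mb
Throughput = 400 / 2 Mbps
Throughput = 200 Mbps

200


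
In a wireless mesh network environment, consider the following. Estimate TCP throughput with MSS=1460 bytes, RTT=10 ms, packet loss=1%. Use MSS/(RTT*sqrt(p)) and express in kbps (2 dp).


Given: MSS = 1460 bytes, RTT = 10 ms, loss = 1%
RTT in seconds = 10 / 1000 = 0.01
Loss rate = 1% = 0.01
sqrt(loss) = sqrt(0.01) = 0.1
Throughput (bytes/s) = 1460 / (0.01 * 0.1) = 1460000.0000
Throughput (kbps) = 1460000.0000 * 8 / 1000 = 11680.000000 -> 11680.00 kbps (2 dp)

11680.00


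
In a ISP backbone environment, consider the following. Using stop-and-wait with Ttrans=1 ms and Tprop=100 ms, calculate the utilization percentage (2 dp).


Given: Ttrans = 1 ms, Tprop = 100 ms
RTT = 2 * Tprop = 2 * 100 = 200 ms
U = Ttrans / (Ttrans + RTT)
U = 1 / (1 + 200)
U = 1 / 201 = 0.004975
U% = 0.50%

0.50


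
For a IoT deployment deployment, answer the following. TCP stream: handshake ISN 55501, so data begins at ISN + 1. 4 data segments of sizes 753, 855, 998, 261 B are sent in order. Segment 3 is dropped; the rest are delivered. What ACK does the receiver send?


SYN uses sequence number 55501; first data byte = ISN + 1 = 55502.
Segment 1: SEQ = 55502, len = 753 B, covers [55502, 56254]
Segment 2: SEQ = 56255, len = 855 B, covers [56255, 57109]
Segment 3: SEQ = 57110, len = 998 B, covers [57110, 58107] [LOST]
Segment 4: SEQ = 58108, len = 261 B, covers [58108, 58368]
In-order data received: bytes [55502, 57109] (segments 1..2).
Segment 3 missing -> gap begins at byte 57110; later segments buffered out of order.
Cumulative ACK = next expected in-order byte = 55502 + 753 + 855 = 57110

57110


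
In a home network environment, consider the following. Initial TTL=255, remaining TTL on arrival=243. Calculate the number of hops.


Given: initial TTL = 255, received TTL = 243
Hops = initial TTL - received TTL
Hops = 255 - 243 = 12

12


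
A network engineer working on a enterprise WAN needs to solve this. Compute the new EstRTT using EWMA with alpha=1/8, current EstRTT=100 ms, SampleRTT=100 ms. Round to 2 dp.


Given: EstRTT = 100 ms, SampleRTT = 100 ms, alpha = 1/8
New EstRTT = (1 - alpha) * EstRTT + alpha * SampleRTT
(7/8) * 100 = 87.5
(1/8) * 100 = 12.5
New EstRTT = 87.5 + 12.5 = 100 ms -> 100.00 ms (2 dp)

100.00


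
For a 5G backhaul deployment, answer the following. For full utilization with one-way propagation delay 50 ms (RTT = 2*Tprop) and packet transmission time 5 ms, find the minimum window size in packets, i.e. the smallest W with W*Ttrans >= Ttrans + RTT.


Given: Ttrans = 5 ms, RTT = 100 ms (= 2 * Tprop, Tprop = 50 ms)
Time until first ACK returns = Ttrans + RTT = 5 + 100 = 105 ms
Need W * Ttrans >= Ttrans + RTT  ->  W >= (Ttrans + RTT) / Ttrans
(Ttrans + RTT) / Ttrans = 105 / 5 = 21
W_min = ceil(21) = 21

21


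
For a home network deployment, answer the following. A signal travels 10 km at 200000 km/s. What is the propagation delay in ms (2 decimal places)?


Given: distance = 10 km, speed = 200000 km/s
Delay = distance / speed = 10 / 200000 seconds
Delay in ms = 10 * 1000 / 200000
Delay = 0.0500 ms
Rounded to 2 dp = 0.05 ms

0.05


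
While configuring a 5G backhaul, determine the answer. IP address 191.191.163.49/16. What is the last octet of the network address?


Given: IP = 191.191.163.49, prefix = /16
Subnet mask = 255.255.0.0
Last octet of IP: 49
Last octet of mask: 0
Network last octet = 49 AND 0 = 0

0


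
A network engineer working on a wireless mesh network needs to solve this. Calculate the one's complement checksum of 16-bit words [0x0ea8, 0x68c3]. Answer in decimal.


Given words: [0x0ea8, 0x68c3]
Step 1: Sum all words
Raw sum = 3752 + 26819 = 30571
One's complement = ~30571 & 0xFFFF = 34964

34964


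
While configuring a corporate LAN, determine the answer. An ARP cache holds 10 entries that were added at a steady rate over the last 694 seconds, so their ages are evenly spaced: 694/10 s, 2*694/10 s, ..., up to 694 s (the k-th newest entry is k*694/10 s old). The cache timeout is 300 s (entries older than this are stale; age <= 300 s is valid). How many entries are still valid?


Ages are k * 694/10 s for k = 1..10 (spacing = 69.4000 s).
Entry k is valid iff k * 694/10 <= 300 iff k <= 10 * 300 / 694 = 4.3228
n_valid = floor(4.3228) = 4
(n_stale = 10 - 4 = 6)

4


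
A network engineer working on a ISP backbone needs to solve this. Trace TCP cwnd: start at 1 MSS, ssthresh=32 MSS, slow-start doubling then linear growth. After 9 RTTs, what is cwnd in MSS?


RTT 0: cwnd = 1 MSS (initial)
RTT 1: cwnd = 2 MSS (slow start, doubled)
RTT 2: cwnd = 4 MSS (slow start, doubled)
RTT 3: cwnd = 8 MSS (slow start, doubled)
RTT 4: cwnd = 16 MSS (slow start, doubled)
RTT 5: cwnd = 32 MSS (slow start, doubled)
RTT 6: cwnd = 33 MSS (congestion avoidance, +1)
RTT 7: cwnd = 34 MSS (congestion avoidance, +1)
RTT 8: cwnd = 35 MSS (congestion avoidance, +1)
RTT 9: cwnd = 36 MSS (congestion avoidance, +1)

36


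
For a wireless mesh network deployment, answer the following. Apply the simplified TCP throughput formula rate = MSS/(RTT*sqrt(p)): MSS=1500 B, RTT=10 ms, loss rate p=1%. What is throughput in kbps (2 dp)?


Given: MSS = 1500 bytes, RTT = 10 ms, loss = 1%
RTT in seconds = 10 / 1000 = 0.01
Loss rate = 1% = 0.01
sqrt(loss) = sqrt(0.01) = 0.1
Throughput (bytes/s) = 1500 / (0.01 * 0.1) = 1500000.0000
Throughput (kbps) = 1500000.0000 * 8 / 1000 = 12000.000000 -> 12000.00 kbps (2 dp)

12000.00


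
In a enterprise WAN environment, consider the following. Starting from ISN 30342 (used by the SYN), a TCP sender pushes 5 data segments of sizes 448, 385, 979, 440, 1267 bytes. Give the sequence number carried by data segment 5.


The SYN occupies sequence number ISN = 30342, so the first data byte is ISN + 1 = 30343.
SEQ of data segment i = (ISN + 1) + sum of payload sizes of segments 1..i-1.
Segment 1: SEQ = 30343, payload = 448 bytes
Segment 2: SEQ = 30791, payload = 385 bytes
Segment 3: SEQ = 31176, payload = 979 bytes
Segment 4: SEQ = 32155, payload = 440 bytes
Segment 5: SEQ = 32595, payload = 1267 bytes
SEQ of segment 5 = 30343 + 448 + 385 + 979 + 440 = 32595

32595


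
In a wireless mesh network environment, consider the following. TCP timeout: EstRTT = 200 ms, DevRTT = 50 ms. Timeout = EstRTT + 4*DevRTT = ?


Given: EstRTT = 200 ms, DevRTT = 50 ms
Timeout = EstRTT + 4 * DevRTT
4 * DevRTT = 4 * 50 = 200
Timeout = 200 + 200 = 400 ms

400


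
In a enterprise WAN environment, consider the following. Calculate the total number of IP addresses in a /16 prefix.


Given: CIDR prefix /16
Host bits = 32 - 16 = 16
Total addresses = 2^16 = 65536

65536


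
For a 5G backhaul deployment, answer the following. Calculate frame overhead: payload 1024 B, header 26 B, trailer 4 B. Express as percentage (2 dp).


Given: payload = 1024 B, header = 26 B, trailer = 4 B
Overhead bytes = header + trailer = 26 + 4 = 30
Total frame = payload + overhead = 1024 + 30 = 1054
Overhead % = 30 / 1054 * 100 = 2.8463% -> 2.85% (2 dp)

2.85


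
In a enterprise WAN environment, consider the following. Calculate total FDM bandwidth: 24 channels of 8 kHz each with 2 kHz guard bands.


Given: 24 channels, 8 kHz each, guard = 2 kHz
Channel bandwidth = 24 * 8 = 192 kHz
Guard bands = 23 gaps * 2 kHz = 46 kHz
Total = 192 + 46 = 238 kHz

238


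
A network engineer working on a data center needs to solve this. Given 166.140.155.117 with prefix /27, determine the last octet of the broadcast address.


Given: IP = 166.140.155.117, prefix = /27
Host bits = 32 - 27 = 5
Network last octet = 117 AND mask = 96
Host part size = 2^5 - 1 = 31
Broadcast last octet = 96 OR 31 = 127

127


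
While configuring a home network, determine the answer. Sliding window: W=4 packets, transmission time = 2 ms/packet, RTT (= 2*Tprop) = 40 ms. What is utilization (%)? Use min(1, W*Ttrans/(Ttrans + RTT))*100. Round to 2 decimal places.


Given: W = 4, Ttrans = 2 ms, RTT = 40 ms (= 2 * Tprop, Tprop = 20 ms)
Cycle time = Ttrans + RTT = 2 + 40 = 42 ms (first packet sent until its ACK returns)
W * Ttrans = 4 * 2 = 8 ms of sending per cycle
W * Ttrans / (Ttrans + RTT) = 8 / 42 = 0.190476
U = min(1, 0.190476) = 0.190476
U% = 19.05%

19.05


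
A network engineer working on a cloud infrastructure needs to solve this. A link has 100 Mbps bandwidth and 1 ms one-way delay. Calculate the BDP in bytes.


Given: bandwidth = 100 Mbps, delay = 1 ms
BDP in bits = 100 * 10^6 * 1 / 1000
BDP in bits = 100000
BDP in bytes = 100000 / 8 = 12500

12500


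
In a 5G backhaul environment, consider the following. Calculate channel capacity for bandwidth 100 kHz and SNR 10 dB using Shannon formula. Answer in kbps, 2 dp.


Given: B = 100 kHz, SNR = 10 dB
SNR linear = 10^(10/10) = 10
1 + SNR = 11
log2(11) = 3.4594316186
C = 100 * 1000 * 3.4594316186 = 345943.1619 bps
C = 345.943162 kbps -> 345.94 kbps (2 dp)

345.94


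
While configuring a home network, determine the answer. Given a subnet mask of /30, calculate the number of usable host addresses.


Given: subnet mask /30
Host bits = 32 - 30 = 2
Total addresses = 2^2 = 4
Usable hosts = 4 - 2 (network + broadcast) = 2

2


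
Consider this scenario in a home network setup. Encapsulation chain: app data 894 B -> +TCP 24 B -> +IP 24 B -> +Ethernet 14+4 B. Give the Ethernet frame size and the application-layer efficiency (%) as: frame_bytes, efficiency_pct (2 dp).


TCP segment = 894 + 24 = 918 B
IP packet = 918 + 24 = 942 B
Ethernet frame = 942 + 14 + 4 = 960 B
Efficiency = app / frame = 894 / 960 = 0.931250 = 93.1250% -> 93.13% (2 dp)

960, 93.13


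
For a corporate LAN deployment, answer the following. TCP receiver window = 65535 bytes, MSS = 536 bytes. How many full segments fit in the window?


Given: RWND = 65535 bytes, MSS = 536 bytes
Full segments = floor(RWND / MSS)
Full segments = floor(65535 / 536)
Full segments = floor(122.2668) = 122

122


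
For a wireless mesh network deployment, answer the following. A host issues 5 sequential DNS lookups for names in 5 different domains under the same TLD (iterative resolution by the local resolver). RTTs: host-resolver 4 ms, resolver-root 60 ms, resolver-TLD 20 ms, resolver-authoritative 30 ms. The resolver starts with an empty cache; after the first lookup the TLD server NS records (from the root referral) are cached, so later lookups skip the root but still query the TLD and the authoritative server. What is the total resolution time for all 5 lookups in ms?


Lookup 1 (cold cache): local + root + TLD + auth = 4 + 60 + 20 + 30 = 114 ms
Lookups 2..5 (TLD NS cached -> skip root; new domain -> still ask TLD and auth): local + TLD + auth = 4 + 20 + 30 = 54 ms each
Remaining 4 lookups: 4 * 54 = 216 ms
Total = 114 + 216 = 330 ms

330


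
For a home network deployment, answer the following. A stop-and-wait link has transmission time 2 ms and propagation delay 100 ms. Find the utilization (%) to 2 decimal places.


Given: Ttrans = 2 ms, Tprop = 100 ms
RTT = 2 * Tprop = 2 * 100 = 200 ms
U = Ttrans / (Ttrans + RTT)
U = 2 / (2 + 200)
U = 2 / 202 = 0.009901
U% = 0.99%

0.99


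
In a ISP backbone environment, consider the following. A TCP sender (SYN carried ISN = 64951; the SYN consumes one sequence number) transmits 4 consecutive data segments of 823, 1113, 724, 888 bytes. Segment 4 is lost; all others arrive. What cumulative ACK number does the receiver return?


SYN uses sequence number 64951; first data byte = ISN + 1 = 64952.
Segment 1: SEQ = 64952, len = 823 B, covers [64952, 65774]
Segment 2: SEQ = 65775, len = 1113 B, covers [65775, 66887]
Segment 3: SEQ = 66888, len = 724 B, covers [66888, 67611]
Segment 4: SEQ = 67612, len = 888 B, covers [67612, 68499] [LOST]
In-order data received: bytes [64952, 67611] (segments 1..3).
Segment 4 missing -> gap begins at byte 67612.
Cumulative ACK = next expected in-order byte = 64952 + 823 + 1113 + 724 = 67612

67612


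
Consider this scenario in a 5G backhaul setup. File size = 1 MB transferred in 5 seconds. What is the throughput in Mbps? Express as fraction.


Given: file = 1 MB, time = 5 s
File in Mb = 1 * 8 = 8 Mb
Throughput = 8 / 5 Mbps
Throughput = 8/5 Mbps

8/5


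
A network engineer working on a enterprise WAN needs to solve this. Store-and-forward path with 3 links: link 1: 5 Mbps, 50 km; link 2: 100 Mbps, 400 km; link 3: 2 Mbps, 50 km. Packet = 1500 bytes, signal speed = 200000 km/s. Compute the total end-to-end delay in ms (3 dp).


Packet = 1500 bytes = 12000 bits. Store-and-forward: sum (t_trans + t_prop) per link.
Link 1: t_trans = 12000/(5*10^6) s = 2.4000 ms; t_prop = 50/200000 s = 0.2500 ms; subtotal = 2.6500 ms
Link 2: t_trans = 12000/(100*10^6) s = 0.1200 ms; t_prop = 400/200000 s = 2.0000 ms; subtotal = 2.1200 ms
Link 3: t_trans = 12000/(2*10^6) s = 6.0000 ms; t_prop = 50/200000 s = 0.2500 ms; subtotal = 6.2500 ms
End-to-end = 2.6500 + 2.1200 + 6.2500 = 11.0200 ms -> 11.020 ms (3 dp)

11.020


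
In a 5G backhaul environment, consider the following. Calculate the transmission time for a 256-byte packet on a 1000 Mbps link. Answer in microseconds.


Given: packet = 256 bytes, bandwidth = 1000 Mbps
Packet in bits = 256 * 8 = 2048 bits
Bandwidth = 1000 * 10^6 = 1000000000 bps
Time = 2048 / 1000000000 seconds
Time in us = 2048 * 10^6 / 1000000000 = 2.048

2.048


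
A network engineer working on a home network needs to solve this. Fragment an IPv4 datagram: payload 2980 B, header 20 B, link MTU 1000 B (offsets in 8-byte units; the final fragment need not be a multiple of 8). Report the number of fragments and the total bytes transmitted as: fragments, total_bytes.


Max data per non-final fragment = floor((MTU - header)/8)*8 = floor((1000 - 20)/8)*8 = floor(980/8)*8 = 976 B
Final fragment needs no 8-byte alignment: it can carry up to MTU - header = 980 B
Non-final fragments needed = ceil((payload - 980) / 976) = ceil(2000/976) = ceil(2.0492) = 3
Number of fragments = 3 + 1 = 4
Fragment sizes (data): 3 * 976 B + 52 B (last, 52 <= 980 OK)
Total bytes sent = payload + n_frags * header = 2980 + 4*20 = 2980 + 80 = 3060 B

4, 3060


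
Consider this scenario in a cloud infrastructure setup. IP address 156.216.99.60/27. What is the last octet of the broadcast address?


Given: IP = 156.216.99.60, prefix = /27
Host bits = 32 - 27 = 5
Network last octet = 60 AND mask = 32
Host part size = 2^5 - 1 = 31
Broadcast last octet = 32 OR 31 = 63

63


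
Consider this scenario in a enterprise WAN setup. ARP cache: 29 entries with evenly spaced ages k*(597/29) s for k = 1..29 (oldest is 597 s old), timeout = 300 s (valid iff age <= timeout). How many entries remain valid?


Ages are k * 597/29 s for k = 1..29 (spacing = 20.5862 s).
Entry k is valid iff k * 597/29 <= 300 iff k <= 29 * 300 / 597 = 14.5729
n_valid = floor(14.5729) = 14
(n_stale = 29 - 14 = 15)

14


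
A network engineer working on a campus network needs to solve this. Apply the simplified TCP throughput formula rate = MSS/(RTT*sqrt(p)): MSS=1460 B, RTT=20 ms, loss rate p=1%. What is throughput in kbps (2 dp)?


Given: MSS = 1460 bytes, RTT = 20 ms, loss = 1%
RTT in seconds = 20 / 1000 = 0.02
Loss rate = 1% = 0.01
sqrt(loss) = sqrt(0.01) = 0.1
Throughput (bytes/s) = 1460 / (0.02 * 0.1) = 730000.0000
Throughput (kbps) = 730000.0000 * 8 / 1000 = 5840.000000 -> 5840.00 kbps (2 dp)

5840.00


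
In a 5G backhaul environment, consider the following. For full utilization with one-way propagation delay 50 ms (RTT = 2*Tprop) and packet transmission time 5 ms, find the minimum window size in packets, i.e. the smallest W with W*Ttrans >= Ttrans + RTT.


Given: Ttrans = 5 ms, RTT = 100 ms (= 2 * Tprop, Tprop = 50 ms)
Time until first ACK returns = Ttrans + RTT = 5 + 100 = 105 ms
Need W * Ttrans >= Ttrans + RTT  ->  W >= (Ttrans + RTT) / Ttrans
(Ttrans + RTT) / Ttrans = 105 / 5 = 21
W_min = ceil(21) = 21

21
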